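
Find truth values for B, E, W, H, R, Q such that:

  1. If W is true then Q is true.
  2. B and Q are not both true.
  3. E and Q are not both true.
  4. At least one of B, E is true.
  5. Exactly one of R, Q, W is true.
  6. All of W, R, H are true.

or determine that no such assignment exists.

Unsatisfiable

Case W = True:
  (1) with W=T forces Q = True.
  Constraint (5) is violated (Q=T, W=T) — contradiction.
Case W = False:
  Constraint (6) is violated (W=F) — contradiction.
Both cases fail — unsatisfiable.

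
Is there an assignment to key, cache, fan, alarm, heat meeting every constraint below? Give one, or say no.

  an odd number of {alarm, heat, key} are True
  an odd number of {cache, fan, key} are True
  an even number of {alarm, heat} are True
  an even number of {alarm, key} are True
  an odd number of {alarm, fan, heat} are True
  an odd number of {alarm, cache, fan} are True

key = True, cache = True, fan = True, alarm = True, heat = True

{alarm, heat, key}: 3 true → odd ✓
{cache, fan, key}: 3 true → odd ✓
{alarm, heat}: 2 true → even ✓
{alarm, key}: 2 true → even ✓
{alarm, fan, heat}: 3 true → odd ✓
{alarm, cache, fan}: 3 true → odd ✓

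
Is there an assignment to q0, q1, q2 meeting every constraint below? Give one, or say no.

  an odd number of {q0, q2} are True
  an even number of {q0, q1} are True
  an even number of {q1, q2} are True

UNSATISFIABLE

Adding constraints 1, 2, 3 mod 2: every variable appears an even number of times on the left, so the left side is 0.
But the right sides sum to 1 (mod 2). 0 ≠ 1 — the system is inconsistent.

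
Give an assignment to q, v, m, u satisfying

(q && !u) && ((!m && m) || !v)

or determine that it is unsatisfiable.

q: True, v: False, m: False, u: False

  q && !u = True
    !u = True
  (!m && m) || !v = True
    !m && m = False
      !m = True
    !v = True
Both conjuncts True, so the formula holds.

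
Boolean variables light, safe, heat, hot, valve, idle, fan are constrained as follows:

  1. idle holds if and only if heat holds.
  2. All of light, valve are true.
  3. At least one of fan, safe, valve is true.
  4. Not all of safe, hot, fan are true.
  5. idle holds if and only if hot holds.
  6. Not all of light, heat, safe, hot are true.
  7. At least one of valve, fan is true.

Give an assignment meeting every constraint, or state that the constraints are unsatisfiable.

light=T, safe=F, heat=F, hot=F, valve=T, idle=F, fan=T

  (1) idle=F, heat=F — same ✓
  (2) {light, valve}: all 2 true ✓
  (3) {fan, safe, valve}: 2 true — at least one ✓
  (4) {safe, hot, fan}: 1/3 true — not all ✓
  (5) idle=F, hot=F — same ✓
  (6) {light, heat, safe, hot}: 1/4 true — not all ✓
  (7) {valve, fan}: 2 true — at least one ✓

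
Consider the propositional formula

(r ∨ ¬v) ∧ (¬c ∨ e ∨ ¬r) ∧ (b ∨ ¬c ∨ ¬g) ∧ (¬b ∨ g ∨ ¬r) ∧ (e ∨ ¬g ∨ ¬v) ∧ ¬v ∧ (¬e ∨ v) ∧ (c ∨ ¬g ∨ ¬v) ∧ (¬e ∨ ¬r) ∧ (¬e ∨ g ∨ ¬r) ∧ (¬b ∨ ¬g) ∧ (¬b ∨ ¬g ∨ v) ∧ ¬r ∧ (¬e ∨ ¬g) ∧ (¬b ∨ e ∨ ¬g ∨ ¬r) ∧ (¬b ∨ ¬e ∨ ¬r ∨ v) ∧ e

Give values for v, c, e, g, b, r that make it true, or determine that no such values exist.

Case v = True:
  Clause (¬v) is falsified — contradiction.
Case v = False:
  (¬e ∨ v) forces e = False.
  Clause (e) is falsified — contradiction.
Both cases fail, so the formula is unsatisfiable.

UNSATISFIABLE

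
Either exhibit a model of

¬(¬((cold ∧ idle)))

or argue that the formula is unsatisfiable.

idle=T; cold=T

  ¬(¬((cold ∧ idle))) = True
    ¬((cold ∧ idle)) = False
      cold ∧ idle = True
The formula evaluates to True.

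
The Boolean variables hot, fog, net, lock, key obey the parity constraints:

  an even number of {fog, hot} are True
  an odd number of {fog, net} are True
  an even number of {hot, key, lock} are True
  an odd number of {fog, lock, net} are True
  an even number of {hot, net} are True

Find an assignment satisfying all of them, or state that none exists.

Unsatisfiable — no assignment works.

Adding constraints 1, 2, 5 mod 2: every variable appears an even number of times on the left, so the left side is 0.
But the right sides sum to 1 (mod 2). 0 ≠ 1 — the system is inconsistent.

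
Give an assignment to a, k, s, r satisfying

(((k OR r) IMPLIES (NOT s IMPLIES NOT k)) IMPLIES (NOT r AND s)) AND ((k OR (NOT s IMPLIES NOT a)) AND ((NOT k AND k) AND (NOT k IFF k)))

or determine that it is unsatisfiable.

The conjunct NOT k IFF k is unsatisfiable on its own:
  k=F: evaluates to False.
  k=T: evaluates to False.
So the whole conjunction is unsatisfiable.

UNSATISFIABLE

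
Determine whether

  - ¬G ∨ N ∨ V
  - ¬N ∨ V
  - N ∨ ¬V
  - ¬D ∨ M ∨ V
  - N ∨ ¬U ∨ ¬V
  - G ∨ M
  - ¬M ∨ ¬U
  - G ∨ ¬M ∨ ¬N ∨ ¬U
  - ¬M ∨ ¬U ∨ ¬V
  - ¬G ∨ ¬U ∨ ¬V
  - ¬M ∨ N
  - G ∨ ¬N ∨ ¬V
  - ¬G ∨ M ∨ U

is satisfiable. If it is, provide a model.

G = True, U = False, D = False, M = True, V = True, N = True

Try G = False:
  (G ∨ M) forces M = True.
  (¬M ∨ ¬U) forces U = False.
  (¬M ∨ N) forces N = True.
  (¬N ∨ V) forces V = True.
  clause (G ∨ ¬N ∨ ¬V) is falsified — backtrack.
So G = True.
Set U = False.
  then (¬G ∨ M ∨ U) forces M = True.
  then (¬M ∨ N) forces N = True.
  then (¬N ∨ V) forces V = True.
Set D = False.
All clauses satisfied.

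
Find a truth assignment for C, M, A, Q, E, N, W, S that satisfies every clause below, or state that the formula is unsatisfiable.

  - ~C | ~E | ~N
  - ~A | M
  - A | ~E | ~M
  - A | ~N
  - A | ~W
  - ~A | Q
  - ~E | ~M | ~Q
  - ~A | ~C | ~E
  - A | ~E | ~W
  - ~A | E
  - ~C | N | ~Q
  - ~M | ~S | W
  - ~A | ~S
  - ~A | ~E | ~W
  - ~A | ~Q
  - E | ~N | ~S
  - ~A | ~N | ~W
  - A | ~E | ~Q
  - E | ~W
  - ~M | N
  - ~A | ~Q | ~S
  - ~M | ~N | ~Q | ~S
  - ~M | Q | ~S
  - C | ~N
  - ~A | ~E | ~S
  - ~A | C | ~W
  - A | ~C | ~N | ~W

Set C = False.
  then (C | ~N) forces N = False.
  then (~M | N) forces M = False.
  then (~A | M) forces A = False.
  then (A | ~W) forces W = False.
Set Q = False.
Set E = False.
Set S = False.
All clauses satisfied.

C = False, M = False, A = False, Q = False, E = False, N = False, W = False, S = False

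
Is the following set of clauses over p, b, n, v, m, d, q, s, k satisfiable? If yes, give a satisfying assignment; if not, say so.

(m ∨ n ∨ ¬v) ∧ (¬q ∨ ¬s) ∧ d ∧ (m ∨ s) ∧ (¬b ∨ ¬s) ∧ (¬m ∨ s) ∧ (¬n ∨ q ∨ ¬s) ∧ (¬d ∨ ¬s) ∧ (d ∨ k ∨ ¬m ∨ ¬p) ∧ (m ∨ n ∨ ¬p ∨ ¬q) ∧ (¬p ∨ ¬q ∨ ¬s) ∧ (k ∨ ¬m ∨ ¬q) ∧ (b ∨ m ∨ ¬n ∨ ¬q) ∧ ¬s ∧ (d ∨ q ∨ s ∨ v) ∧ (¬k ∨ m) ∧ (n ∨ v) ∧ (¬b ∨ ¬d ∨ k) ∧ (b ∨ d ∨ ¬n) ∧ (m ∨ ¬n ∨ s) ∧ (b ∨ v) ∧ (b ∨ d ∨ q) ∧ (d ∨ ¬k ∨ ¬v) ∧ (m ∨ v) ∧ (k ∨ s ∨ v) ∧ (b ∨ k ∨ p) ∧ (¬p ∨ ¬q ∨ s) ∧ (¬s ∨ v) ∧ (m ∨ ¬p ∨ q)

Case d = True:
  (¬d ∨ ¬s) forces s = False.
  (m ∨ s) forces m = True.
  Clause (¬m ∨ s) is falsified — contradiction.
Case d = False:
  Clause (d) is falsified — contradiction.
Both cases fail, so the formula is unsatisfiable.

No satisfying assignment exists.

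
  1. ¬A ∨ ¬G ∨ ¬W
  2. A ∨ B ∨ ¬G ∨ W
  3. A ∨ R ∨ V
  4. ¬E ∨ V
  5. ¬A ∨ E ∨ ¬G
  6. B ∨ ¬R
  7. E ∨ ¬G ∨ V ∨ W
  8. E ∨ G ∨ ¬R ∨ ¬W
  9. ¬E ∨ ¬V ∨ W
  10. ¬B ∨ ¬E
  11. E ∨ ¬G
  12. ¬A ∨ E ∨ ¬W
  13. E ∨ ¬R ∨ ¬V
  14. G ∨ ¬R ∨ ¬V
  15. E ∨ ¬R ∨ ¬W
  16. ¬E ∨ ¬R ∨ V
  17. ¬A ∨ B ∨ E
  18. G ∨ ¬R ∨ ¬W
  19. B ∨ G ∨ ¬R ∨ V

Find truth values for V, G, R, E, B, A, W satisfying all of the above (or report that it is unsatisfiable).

Set V = False.
  then (¬E ∨ V) forces E = False.
  then (E ∨ ¬G) forces G = False.
Set R = False.
  then (A ∨ R ∨ V) forces A = True.
  then (¬A ∨ E ∨ ¬W) forces W = False.
  then (¬A ∨ B ∨ E) forces B = True.
All clauses satisfied.

V = False, G = False, R = False, E = False, B = True, A = True, W = False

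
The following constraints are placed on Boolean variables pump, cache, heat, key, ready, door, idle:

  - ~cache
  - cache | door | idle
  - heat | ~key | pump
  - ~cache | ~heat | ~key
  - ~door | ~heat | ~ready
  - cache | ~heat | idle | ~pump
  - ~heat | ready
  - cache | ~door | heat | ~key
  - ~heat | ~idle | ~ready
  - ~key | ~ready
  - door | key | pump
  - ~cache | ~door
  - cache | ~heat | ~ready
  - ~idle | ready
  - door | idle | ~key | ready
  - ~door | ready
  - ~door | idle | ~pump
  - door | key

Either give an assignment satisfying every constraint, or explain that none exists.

pump = True; cache = False; heat = False; key = False; ready = True; door = True; idle = True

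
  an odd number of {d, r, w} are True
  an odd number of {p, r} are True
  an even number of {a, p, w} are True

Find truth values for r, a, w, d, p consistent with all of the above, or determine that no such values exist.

r = True, a = False, w = False, d = False, p = False

{d, r, w}: 1 true → odd ✓
{p, r}: 1 true → odd ✓
{a, p, w}: 0 true → even ✓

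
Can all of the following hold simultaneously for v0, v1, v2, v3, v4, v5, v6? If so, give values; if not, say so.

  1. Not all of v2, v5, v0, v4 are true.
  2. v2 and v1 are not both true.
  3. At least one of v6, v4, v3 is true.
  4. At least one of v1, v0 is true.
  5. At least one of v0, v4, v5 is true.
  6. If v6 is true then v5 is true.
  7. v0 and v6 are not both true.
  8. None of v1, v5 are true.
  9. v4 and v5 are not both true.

v0=T, v1=F, v2=F, v3=T, v4=T, v5=F, v6=F

  (1) {v2, v5, v0, v4}: 2/4 true — not all ✓
  (2) v2=F, v1=F — not both ✓
  (3) {v6, v4, v3}: 2 true — at least one ✓
  (4) {v1, v0}: 1 true — at least one ✓
  (5) {v0, v4, v5}: 2 true — at least one ✓
  (6) v6=F ⇒ v5: vacuous ✓
  (7) v0=T, v6=F — not both ✓
  (8) {v1, v5}: 0 true — none ✓
  (9) v4=T, v5=F — not both ✓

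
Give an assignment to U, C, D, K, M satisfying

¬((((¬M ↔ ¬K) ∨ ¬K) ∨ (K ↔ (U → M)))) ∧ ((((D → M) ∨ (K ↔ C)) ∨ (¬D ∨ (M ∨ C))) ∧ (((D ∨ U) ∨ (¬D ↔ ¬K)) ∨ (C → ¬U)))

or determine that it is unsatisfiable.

U=T; C=F; D=F; K=T; M=F

  ¬((((¬M ↔ ¬K) ∨ ¬K) ∨ (K ↔ (U → M)))) = True
    ((¬M ↔ ¬K) ∨ ¬K) ∨ (K ↔ (U → M)) = False
      (¬M ↔ ¬K) ∨ ¬K = False
        ¬M ↔ ¬K = False
          ¬M = True
          ¬K = False
        ¬K = False
      K ↔ (U → M) = False
        U → M = False
  (((D → M) ∨ (K ↔ C)) ∨ (¬D ∨ (M ∨ C))) ∧ (((D ∨ U) ∨ (¬D ↔ ¬K)) ∨ (C → ¬U)) = True
    ((D → M) ∨ (K ↔ C)) ∨ (¬D ∨ (M ∨ C)) = True
      (D → M) ∨ (K ↔ C) = True
        D → M = True
        K ↔ C = False
      ¬D ∨ (M ∨ C) = True
        ¬D = True
        M ∨ C = False
    ((D ∨ U) ∨ (¬D ↔ ¬K)) ∨ (C → ¬U) = True
      (D ∨ U) ∨ (¬D ↔ ¬K) = True
        D ∨ U = True
        ¬D ↔ ¬K = False
          ¬D = True
          ¬K = False
      C → ¬U = True
        ¬U = False
Both conjuncts True, so the formula holds.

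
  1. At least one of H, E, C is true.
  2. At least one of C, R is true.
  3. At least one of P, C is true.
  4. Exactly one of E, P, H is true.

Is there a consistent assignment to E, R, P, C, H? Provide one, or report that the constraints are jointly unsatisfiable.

E = True, R = True, P = False, C = True, H = False

  (1) {H, E, C}: 2 true — at least one ✓
  (2) {C, R}: 2 true — at least one ✓
  (3) {P, C}: 1 true — at least one ✓
  (4) {E, P, H}: 1 true — exactly one ✓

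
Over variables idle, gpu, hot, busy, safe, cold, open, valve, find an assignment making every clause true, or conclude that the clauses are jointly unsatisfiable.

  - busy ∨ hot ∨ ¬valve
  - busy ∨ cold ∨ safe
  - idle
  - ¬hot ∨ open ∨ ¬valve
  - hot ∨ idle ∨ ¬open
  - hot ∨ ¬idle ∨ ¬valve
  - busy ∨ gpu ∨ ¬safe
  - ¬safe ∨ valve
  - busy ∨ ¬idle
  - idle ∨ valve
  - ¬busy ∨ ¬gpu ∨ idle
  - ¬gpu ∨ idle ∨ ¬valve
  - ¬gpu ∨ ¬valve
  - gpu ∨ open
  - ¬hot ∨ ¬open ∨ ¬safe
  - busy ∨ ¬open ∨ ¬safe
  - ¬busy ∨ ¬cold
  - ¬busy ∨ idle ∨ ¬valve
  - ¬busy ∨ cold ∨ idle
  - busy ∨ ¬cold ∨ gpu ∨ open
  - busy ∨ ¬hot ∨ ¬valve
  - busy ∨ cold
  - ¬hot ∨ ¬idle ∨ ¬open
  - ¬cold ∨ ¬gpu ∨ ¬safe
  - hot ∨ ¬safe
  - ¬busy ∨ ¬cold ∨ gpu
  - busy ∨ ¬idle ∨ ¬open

idle: True; gpu: True; hot: False; busy: True; safe: False; cold: False; open: False; valve: False

Unit clause (idle) forces idle = True.
In (busy ∨ ¬idle) only busy is left, so busy = True.
In (¬busy ∨ ¬cold) only ¬cold is left, so cold = False.
Set gpu = True.
  then (¬gpu ∨ ¬valve) forces valve = False.
  then (¬safe ∨ valve) forces safe = False.
Set hot = False.
Set open = False.
All clauses satisfied.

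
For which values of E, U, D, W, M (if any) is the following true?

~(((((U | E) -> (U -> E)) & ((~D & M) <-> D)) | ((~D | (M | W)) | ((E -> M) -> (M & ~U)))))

E: False, U: False, D: True, W: False, M: False

  ~(((((U | E) -> (U -> E)) & ((~D & M) <-> D)) | ((~D | (M | W)) | ((E -> M) -> (M & ~U))))) = True
    (((U | E) -> (U -> E)) & ((~D & M) <-> D)) | ((~D | (M | W)) | ((E -> M) -> (M & ~U))) = False
      ((U | E) -> (U -> E)) & ((~D & M) <-> D) = False
        (U | E) -> (U -> E) = True
          U | E = False
          U -> E = True
        (~D & M) <-> D = False
          ~D & M = False
            ~D = False
      (~D | (M | W)) | ((E -> M) -> (M & ~U)) = False
        ~D | (M | W) = False
          ~D = False
          M | W = False
        (E -> M) -> (M & ~U) = False
          E -> M = True
          M & ~U = False
            ~U = True
The formula evaluates to True.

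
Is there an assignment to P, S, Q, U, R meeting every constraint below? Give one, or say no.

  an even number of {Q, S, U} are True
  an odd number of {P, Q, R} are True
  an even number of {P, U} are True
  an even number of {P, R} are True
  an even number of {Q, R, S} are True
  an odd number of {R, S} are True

P = True, S = False, Q = True, U = True, R = True

{Q, S, U}: 2 true → even ✓
{P, Q, R}: 3 true → odd ✓
{P, U}: 2 true → even ✓
{P, R}: 2 true → even ✓
{Q, R, S}: 2 true → even ✓
{R, S}: 1 true → odd ✓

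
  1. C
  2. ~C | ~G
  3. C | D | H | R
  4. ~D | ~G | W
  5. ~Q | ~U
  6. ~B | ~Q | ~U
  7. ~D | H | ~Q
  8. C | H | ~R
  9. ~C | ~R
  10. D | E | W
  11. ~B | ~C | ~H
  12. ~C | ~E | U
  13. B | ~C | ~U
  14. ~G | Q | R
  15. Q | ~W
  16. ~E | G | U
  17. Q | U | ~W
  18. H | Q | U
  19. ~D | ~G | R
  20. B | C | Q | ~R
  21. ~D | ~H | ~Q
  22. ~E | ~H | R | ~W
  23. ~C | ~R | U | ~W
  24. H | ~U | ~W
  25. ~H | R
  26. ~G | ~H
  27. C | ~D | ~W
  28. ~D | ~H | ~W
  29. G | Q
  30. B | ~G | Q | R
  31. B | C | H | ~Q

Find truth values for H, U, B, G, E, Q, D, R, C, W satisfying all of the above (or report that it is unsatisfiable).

H = False, U = False, B = True, G = False, E = False, Q = True, D = False, R = False, C = True, W = True

Unit clause (C) forces C = True.
In (~C | ~G) only ~G is left, so G = False.
In (~C | ~R) only ~R is left, so R = False.
In (~H | R) only ~H is left, so H = False.
In (G | Q) only Q is left, so Q = True.
In (~Q | ~U) only ~U is left, so U = False.
In (~D | H | ~Q) only ~D is left, so D = False.
In (~C | ~E | U) only ~E is left, so E = False.
In (D | E | W) only W is left, so W = True.
Set B = True.
All clauses satisfied.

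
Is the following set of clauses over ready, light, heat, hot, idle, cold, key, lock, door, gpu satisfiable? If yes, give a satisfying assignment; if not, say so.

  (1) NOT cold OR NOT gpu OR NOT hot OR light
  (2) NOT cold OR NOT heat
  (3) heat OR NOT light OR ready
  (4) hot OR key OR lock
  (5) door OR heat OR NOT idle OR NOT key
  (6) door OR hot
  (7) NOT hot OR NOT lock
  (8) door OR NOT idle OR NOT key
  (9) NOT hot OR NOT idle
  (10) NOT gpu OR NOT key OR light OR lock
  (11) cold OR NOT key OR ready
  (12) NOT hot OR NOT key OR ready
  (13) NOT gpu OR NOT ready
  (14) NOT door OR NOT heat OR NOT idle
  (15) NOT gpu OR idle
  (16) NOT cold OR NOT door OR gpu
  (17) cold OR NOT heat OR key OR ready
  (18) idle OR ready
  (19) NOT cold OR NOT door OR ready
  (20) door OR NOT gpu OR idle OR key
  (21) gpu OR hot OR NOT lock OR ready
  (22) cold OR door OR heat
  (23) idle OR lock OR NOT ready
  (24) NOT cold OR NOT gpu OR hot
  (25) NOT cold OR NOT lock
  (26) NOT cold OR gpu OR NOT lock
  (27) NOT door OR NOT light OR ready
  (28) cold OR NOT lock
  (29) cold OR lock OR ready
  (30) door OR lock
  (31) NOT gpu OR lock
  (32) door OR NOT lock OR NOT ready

ready=T, light=T, heat=F, hot=F, idle=T, cold=F, key=T, lock=F, door=T, gpu=F

Set ready = True.
  then (NOT gpu OR NOT ready) forces gpu = False.
Set light = True.
Set heat = False.
Try hot = True:
  (NOT hot OR NOT lock) forces lock = False.
  (NOT hot OR NOT idle) forces idle = False.
  clause (idle OR lock OR NOT ready) is falsified — backtrack.
So hot = False.
  then (door OR hot) forces door = True.
  then (NOT cold OR NOT door OR gpu) forces cold = False.
  then (cold OR NOT lock) forces lock = False.
  then (hot OR key OR lock) forces key = True.
  then (idle OR lock OR NOT ready) forces idle = True.
All clauses satisfied.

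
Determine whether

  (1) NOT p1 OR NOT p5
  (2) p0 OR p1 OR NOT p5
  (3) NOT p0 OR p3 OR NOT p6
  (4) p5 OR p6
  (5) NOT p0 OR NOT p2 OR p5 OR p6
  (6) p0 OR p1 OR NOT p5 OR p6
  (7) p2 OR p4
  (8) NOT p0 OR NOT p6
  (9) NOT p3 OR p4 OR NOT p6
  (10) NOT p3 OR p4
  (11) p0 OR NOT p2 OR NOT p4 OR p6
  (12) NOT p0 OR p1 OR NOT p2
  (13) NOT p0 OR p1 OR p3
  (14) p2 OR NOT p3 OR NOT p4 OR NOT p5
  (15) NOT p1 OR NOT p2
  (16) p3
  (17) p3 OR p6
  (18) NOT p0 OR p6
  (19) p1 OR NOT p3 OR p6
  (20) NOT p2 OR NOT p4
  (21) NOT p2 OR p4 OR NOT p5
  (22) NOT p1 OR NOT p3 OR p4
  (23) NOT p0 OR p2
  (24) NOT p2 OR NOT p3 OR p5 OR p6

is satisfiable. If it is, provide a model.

Unit clause (p3) forces p3 = True.
In (NOT p3 OR p4) only p4 is left, so p4 = True.
In (NOT p2 OR NOT p4) only NOT p2 is left, so p2 = False.
In (NOT p0 OR p2) only NOT p0 is left, so p0 = False.
In (p2 OR NOT p3 OR NOT p4 OR NOT p5) only NOT p5 is left, so p5 = False.
In (p5 OR p6) only p6 is left, so p6 = True.
Set p1 = False.
All clauses satisfied.

p0=F, p1=F, p2=F, p3=T, p4=T, p5=F, p6=T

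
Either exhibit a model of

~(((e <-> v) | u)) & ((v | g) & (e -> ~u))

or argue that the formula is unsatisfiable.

e=F, v=T, u=F, g=F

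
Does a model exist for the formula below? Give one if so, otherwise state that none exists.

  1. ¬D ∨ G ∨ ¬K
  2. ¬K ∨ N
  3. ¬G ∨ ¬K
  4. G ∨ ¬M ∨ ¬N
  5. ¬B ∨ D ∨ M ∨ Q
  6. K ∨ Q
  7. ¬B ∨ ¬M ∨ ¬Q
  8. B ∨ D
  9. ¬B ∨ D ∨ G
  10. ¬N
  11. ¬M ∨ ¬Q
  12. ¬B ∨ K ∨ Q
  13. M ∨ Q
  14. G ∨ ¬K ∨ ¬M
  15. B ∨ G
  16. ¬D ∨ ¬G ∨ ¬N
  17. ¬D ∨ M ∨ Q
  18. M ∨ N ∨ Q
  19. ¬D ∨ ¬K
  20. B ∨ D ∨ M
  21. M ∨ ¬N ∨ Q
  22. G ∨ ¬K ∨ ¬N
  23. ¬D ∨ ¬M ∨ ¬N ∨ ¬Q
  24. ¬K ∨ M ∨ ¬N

Unit clause (¬N) forces N = False.
In (¬K ∨ N) only ¬K is left, so K = False.
In (K ∨ Q) only Q is left, so Q = True.
In (¬M ∨ ¬Q) only ¬M is left, so M = False.
Set B = False.
  then (B ∨ D) forces D = True.
  then (B ∨ G) forces G = True.
All clauses satisfied.

K: False, N: False, B: False, D: True, Q: True, M: False, G: True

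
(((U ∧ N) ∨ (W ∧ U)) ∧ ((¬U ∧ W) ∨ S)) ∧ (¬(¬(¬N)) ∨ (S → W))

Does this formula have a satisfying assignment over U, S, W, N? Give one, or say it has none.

U=T; S=T; W=T; N=F

  ((U ∧ N) ∨ (W ∧ U)) ∧ ((¬U ∧ W) ∨ S) = True
    (U ∧ N) ∨ (W ∧ U) = True
      U ∧ N = False
      W ∧ U = True
    (¬U ∧ W) ∨ S = True
      ¬U ∧ W = False
        ¬U = False
  ¬(¬(¬N)) ∨ (S → W) = True
    ¬(¬(¬N)) = True
      ¬(¬N) = False
        ¬N = True
    S → W = True
Both conjuncts True, so the formula holds.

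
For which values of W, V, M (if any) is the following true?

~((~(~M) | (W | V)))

W = False, V = False, M = False

  ~((~(~M) | (W | V))) = True
    ~(~M) | (W | V) = False
      ~(~M) = False
        ~M = True
      W | V = False
The formula evaluates to True.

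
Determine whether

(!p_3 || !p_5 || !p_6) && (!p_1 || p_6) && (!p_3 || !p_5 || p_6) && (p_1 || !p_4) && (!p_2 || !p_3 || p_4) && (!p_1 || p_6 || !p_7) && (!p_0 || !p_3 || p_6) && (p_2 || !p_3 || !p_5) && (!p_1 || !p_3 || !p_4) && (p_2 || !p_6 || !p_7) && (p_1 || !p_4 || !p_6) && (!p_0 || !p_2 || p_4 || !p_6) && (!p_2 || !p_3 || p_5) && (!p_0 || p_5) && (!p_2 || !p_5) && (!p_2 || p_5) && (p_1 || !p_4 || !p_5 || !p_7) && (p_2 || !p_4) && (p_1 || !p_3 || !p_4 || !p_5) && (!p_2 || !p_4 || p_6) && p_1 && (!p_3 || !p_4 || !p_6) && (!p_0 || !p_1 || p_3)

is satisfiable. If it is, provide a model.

Unit clause (p_1) forces p_1 = True.
In (!p_1 || p_6) only p_6 is left, so p_6 = True.
Try p_0 = True:
  (!p_0 || p_5) forces p_5 = True.
  (!p_3 || !p_5 || !p_6) forces p_3 = False.
  clause (!p_0 || !p_1 || p_3) is falsified — backtrack.
So p_0 = False.
Set p_2 = False.
  then (p_2 || !p_6 || !p_7) forces p_7 = False.
  then (p_2 || !p_4) forces p_4 = False.
Set p_3 = False.
Set p_5 = True.
All clauses satisfied.

p_0 = False, p_1 = True, p_2 = False, p_3 = False, p_4 = False, p_5 = True, p_6 = True, p_7 = False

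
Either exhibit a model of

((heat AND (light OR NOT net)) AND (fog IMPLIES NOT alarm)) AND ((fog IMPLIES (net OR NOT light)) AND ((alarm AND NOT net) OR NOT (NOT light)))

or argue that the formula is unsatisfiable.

alarm: True, light: True, heat: True, fog: False, net: False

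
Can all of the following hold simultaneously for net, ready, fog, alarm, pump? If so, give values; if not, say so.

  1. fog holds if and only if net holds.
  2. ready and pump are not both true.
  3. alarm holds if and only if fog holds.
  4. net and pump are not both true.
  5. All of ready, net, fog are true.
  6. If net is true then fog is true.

net=T, ready=T, fog=T, alarm=T, pump=F

  (1) fog=T, net=T — same ✓
  (2) ready=T, pump=F — not both ✓
  (3) alarm=T, fog=T — same ✓
  (4) net=T, pump=F — not both ✓
  (5) {ready, net, fog}: all 3 true ✓
  (6) net=T ⇒ fog: T ✓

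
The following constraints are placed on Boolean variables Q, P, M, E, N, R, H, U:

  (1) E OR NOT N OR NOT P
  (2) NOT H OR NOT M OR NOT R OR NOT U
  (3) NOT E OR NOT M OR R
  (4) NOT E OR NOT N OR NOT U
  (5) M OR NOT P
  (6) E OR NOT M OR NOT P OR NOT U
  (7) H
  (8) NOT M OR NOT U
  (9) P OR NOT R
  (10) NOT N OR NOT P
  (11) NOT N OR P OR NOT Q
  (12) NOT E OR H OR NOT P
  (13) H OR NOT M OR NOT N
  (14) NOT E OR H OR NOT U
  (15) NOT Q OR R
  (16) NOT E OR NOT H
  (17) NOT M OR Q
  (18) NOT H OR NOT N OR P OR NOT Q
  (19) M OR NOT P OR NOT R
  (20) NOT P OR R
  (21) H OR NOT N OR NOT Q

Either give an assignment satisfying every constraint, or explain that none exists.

Unit clause (H) forces H = True.
In (NOT E OR NOT H) only NOT E is left, so E = False.
Set Q = True.
  then (NOT Q OR R) forces R = True.
  then (P OR NOT R) forces P = True.
  then (NOT N OR NOT P) forces N = False.
  then (M OR NOT P OR NOT R) forces M = True.
  then (NOT H OR NOT M OR NOT R OR NOT U) forces U = False.
All clauses satisfied.

Q = True, P = True, M = True, E = False, N = False, R = True, H = True, U = False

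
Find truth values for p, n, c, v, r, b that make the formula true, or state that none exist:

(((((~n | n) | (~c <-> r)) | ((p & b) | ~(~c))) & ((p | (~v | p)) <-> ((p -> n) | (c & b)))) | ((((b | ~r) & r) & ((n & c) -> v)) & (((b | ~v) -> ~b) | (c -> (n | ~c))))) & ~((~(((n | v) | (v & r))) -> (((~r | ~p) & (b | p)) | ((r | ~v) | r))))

Unsatisfiable — no assignment works.

The conjunct ~((~(((n | v) | (v & r))) -> (((~r | ~p) & (b | p)) | ((r | ~v) | r)))) is unsatisfiable on its own:
  v = True: this becomes ~((False -> (((~r | ~p) & (b | p)) | (r | r)))) = False.
  v = False: this becomes ~((~n -> True)) = False.
So the whole conjunction is unsatisfiable.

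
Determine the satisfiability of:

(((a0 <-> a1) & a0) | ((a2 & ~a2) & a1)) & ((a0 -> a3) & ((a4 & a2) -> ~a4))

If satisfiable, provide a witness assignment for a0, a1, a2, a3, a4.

a0 = True; a1 = True; a2 = True; a3 = True; a4 = False

  ((a0 <-> a1) & a0) | ((a2 & ~a2) & a1) = True
    (a0 <-> a1) & a0 = True
      a0 <-> a1 = True
    (a2 & ~a2) & a1 = False
      a2 & ~a2 = False
        ~a2 = False
  (a0 -> a3) & ((a4 & a2) -> ~a4) = True
    a0 -> a3 = True
    (a4 & a2) -> ~a4 = True
      a4 & a2 = False
      ~a4 = True
Both conjuncts True, so the formula holds.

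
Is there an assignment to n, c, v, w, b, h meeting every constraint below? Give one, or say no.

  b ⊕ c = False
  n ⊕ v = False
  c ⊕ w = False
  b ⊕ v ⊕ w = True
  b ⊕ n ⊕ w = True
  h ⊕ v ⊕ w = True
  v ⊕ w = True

n=T; c=F; v=T; w=F; b=F; h=F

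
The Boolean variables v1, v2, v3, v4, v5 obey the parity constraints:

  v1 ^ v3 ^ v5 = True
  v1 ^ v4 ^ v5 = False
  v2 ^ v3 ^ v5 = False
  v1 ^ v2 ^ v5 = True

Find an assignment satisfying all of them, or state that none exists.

v1 = True, v2 = False, v3 = False, v4 = True, v5 = False

v1 ^ v3 ^ v5 = T ^ F ^ F = True ✓
v1 ^ v4 ^ v5 = T ^ T ^ F = False ✓
v2 ^ v3 ^ v5 = F ^ F ^ F = False ✓
v1 ^ v2 ^ v5 = T ^ F ^ F = True ✓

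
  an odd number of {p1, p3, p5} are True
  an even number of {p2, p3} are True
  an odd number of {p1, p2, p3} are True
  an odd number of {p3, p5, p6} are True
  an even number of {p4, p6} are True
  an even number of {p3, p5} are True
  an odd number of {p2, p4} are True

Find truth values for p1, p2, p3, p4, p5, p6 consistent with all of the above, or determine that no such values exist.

p1: True, p2: False, p3: False, p4: True, p5: False, p6: True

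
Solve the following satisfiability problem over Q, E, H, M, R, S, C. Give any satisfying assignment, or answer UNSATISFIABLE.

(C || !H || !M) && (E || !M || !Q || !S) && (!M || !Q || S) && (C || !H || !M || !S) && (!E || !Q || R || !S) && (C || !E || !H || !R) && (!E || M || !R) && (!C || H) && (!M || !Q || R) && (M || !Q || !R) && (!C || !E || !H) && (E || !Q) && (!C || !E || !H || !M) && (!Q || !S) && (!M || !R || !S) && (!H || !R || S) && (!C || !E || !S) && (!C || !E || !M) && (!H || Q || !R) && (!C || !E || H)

Set Q = False.
Set E = False.
Set H = True.
  then (!H || Q || !R) forces R = False.
Set M = True.
  then (C || !H || !M) forces C = True.
Set S = True.
All clauses satisfied.

Q = False, E = False, H = True, M = True, R = False, S = True, C = True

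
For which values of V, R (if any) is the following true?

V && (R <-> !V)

V = True, R = False

  R <-> !V = True
    !V = False
Both conjuncts True, so the formula holds.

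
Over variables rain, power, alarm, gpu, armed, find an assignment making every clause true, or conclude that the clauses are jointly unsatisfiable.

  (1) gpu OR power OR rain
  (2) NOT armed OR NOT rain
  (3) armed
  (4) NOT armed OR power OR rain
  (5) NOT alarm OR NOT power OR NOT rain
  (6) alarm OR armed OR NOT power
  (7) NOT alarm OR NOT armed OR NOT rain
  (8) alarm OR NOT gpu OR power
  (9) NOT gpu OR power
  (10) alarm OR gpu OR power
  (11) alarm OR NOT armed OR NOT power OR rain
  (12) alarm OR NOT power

rain = False; power = True; alarm = True; gpu = False; armed = True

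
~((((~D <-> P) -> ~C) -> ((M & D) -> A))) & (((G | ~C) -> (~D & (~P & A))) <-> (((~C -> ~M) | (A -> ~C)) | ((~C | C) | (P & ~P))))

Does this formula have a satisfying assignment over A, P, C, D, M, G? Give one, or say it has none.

A = False; P = True; C = True; D = True; M = True; G = False

  ~((((~D <-> P) -> ~C) -> ((M & D) -> A))) = True
    ((~D <-> P) -> ~C) -> ((M & D) -> A) = False
      (~D <-> P) -> ~C = True
        ~D <-> P = False
          ~D = False
        ~C = False
      (M & D) -> A = False
        M & D = True
  ((G | ~C) -> (~D & (~P & A))) <-> (((~C -> ~M) | (A -> ~C)) | ((~C | C) | (P & ~P))) = True
    (G | ~C) -> (~D & (~P & A)) = True
      G | ~C = False
        ~C = False
      ~D & (~P & A) = False
        ~D = False
        ~P & A = False
          ~P = False
    ((~C -> ~M) | (A -> ~C)) | ((~C | C) | (P & ~P)) = True
      (~C -> ~M) | (A -> ~C) = True
        ~C -> ~M = True
          ~C = False
          ~M = False
        A -> ~C = True
          ~C = False
      (~C | C) | (P & ~P) = True
        ~C | C = True
          ~C = False
        P & ~P = False
          ~P = False
Both conjuncts True, so the formula holds.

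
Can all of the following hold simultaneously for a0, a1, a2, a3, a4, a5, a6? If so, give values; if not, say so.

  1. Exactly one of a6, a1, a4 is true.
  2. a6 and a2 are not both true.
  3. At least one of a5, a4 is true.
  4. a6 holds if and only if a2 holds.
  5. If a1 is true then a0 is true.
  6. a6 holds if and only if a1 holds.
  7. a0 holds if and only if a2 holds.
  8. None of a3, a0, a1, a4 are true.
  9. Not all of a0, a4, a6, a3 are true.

No satisfying assignment exists.

Case a1 = True:
  Constraint (8) is violated (a1=T) — contradiction.
Case a1 = False:
  (6) with a1=F forces a6 = False.
  (1) with a6=F, a1=F forces a4 = True.
  Constraint (8) is violated (a4=T) — contradiction.
Both cases fail — unsatisfiable.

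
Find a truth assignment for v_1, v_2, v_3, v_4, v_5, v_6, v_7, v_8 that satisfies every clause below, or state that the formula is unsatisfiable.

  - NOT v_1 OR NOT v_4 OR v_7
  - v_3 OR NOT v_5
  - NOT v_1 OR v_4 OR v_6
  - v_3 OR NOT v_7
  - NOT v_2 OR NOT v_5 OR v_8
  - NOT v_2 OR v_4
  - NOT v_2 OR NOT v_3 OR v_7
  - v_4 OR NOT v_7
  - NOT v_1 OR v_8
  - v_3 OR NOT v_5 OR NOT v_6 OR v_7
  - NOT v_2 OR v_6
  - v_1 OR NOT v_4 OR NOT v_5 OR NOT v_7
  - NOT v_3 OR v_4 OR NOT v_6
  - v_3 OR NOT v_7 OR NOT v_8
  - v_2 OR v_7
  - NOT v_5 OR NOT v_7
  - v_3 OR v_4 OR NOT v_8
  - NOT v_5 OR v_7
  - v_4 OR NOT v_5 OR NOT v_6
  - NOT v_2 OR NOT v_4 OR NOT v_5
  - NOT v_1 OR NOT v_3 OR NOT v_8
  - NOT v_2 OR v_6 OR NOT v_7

Set v_1 = False.
Set v_2 = True.
  then (NOT v_2 OR v_4) forces v_4 = True.
  then (NOT v_2 OR v_6) forces v_6 = True.
  then (NOT v_2 OR NOT v_4 OR NOT v_5) forces v_5 = False.
Set v_3 = False.
  then (v_3 OR NOT v_7) forces v_7 = False.
Set v_8 = True.
All clauses satisfied.

v_1 = False; v_2 = True; v_3 = False; v_4 = True; v_5 = False; v_6 = True; v_7 = False; v_8 = True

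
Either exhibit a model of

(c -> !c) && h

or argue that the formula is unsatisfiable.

c=F; h=T

  c -> !c = True
    !c = True
Both conjuncts True, so the formula holds.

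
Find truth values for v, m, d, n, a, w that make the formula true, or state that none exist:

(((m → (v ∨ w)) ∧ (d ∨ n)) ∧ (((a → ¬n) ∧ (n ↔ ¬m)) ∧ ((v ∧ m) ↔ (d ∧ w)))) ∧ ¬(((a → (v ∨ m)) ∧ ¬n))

v: False, m: False, d: False, n: True, a: False, w: False

  ((m → (v ∨ w)) ∧ (d ∨ n)) ∧ (((a → ¬n) ∧ (n ↔ ¬m)) ∧ ((v ∧ m) ↔ (d ∧ w))) = True
    (m → (v ∨ w)) ∧ (d ∨ n) = True
      m → (v ∨ w) = True
        v ∨ w = False
      d ∨ n = True
    ((a → ¬n) ∧ (n ↔ ¬m)) ∧ ((v ∧ m) ↔ (d ∧ w)) = True
      (a → ¬n) ∧ (n ↔ ¬m) = True
        a → ¬n = True
          ¬n = False
        n ↔ ¬m = True
          ¬m = True
      (v ∧ m) ↔ (d ∧ w) = True
        v ∧ m = False
        d ∧ w = False
  ¬(((a → (v ∨ m)) ∧ ¬n)) = True
    (a → (v ∨ m)) ∧ ¬n = False
      a → (v ∨ m) = True
        v ∨ m = False
      ¬n = False
Both conjuncts True, so the formula holds.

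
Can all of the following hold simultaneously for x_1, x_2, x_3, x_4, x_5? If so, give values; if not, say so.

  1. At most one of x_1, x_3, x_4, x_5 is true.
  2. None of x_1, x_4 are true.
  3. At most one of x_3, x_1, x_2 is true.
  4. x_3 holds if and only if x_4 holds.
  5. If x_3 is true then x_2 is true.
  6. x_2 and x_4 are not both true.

x_1=F; x_2=F; x_3=F; x_4=F; x_5=F

  (1) {x_1, x_3, x_4, x_5}: 0 true — at most one ✓
  (2) {x_1, x_4}: 0 true — none ✓
  (3) {x_3, x_1, x_2}: 0 true — at most one ✓
  (4) x_3=F, x_4=F — same ✓
  (5) x_3=F ⇒ x_2: vacuous ✓
  (6) x_2=F, x_4=F — not both ✓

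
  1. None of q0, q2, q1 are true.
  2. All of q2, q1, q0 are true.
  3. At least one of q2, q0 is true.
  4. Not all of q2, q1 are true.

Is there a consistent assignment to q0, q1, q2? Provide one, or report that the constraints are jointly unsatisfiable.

Case q0 = True:
  Constraint (1) is violated (q0=T) — contradiction.
Case q0 = False:
  Constraint (2) is violated (q0=F) — contradiction.
Both cases fail — unsatisfiable.

UNSATISFIABLE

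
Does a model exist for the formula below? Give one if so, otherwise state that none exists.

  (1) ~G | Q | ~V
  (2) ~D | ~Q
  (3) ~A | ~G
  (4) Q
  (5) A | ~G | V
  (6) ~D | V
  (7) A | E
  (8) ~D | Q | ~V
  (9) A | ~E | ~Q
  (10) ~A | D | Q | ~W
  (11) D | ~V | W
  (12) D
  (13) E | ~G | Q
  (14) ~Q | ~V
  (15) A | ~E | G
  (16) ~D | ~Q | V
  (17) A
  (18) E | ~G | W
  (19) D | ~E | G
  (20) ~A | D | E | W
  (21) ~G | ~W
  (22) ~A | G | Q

Case D = True:
  (~D | ~Q) forces Q = False.
  Clause (Q) is falsified — contradiction.
Case D = False:
  Clause (D) is falsified — contradiction.
Both cases fail, so the formula is unsatisfiable.

Unsatisfiable — no assignment works.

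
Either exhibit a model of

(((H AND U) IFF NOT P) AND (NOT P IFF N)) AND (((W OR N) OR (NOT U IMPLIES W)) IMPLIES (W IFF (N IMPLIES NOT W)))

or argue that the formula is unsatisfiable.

U: False, P: True, N: False, W: True, H: False

  ((H AND U) IFF NOT P) AND (NOT P IFF N) = True
    (H AND U) IFF NOT P = True
      H AND U = False
      NOT P = False
    NOT P IFF N = True
      NOT P = False
  ((W OR N) OR (NOT U IMPLIES W)) IMPLIES (W IFF (N IMPLIES NOT W)) = True
    (W OR N) OR (NOT U IMPLIES W) = True
      W OR N = True
      NOT U IMPLIES W = True
        NOT U = True
    W IFF (N IMPLIES NOT W) = True
      N IMPLIES NOT W = True
        NOT W = False
Both conjuncts True, so the formula holds.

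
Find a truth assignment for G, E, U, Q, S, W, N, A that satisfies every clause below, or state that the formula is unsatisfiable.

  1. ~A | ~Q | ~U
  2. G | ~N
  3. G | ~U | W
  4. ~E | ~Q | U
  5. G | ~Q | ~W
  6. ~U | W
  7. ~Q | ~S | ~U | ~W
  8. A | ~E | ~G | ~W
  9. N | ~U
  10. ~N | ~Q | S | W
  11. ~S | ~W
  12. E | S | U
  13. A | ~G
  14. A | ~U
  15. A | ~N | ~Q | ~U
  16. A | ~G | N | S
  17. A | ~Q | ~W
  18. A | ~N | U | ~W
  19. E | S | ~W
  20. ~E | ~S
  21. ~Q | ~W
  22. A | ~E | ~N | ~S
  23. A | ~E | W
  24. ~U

G = False, E = False, U = False, Q = False, S = True, W = False, N = False, A = True

Unit clause (~U) forces U = False.
Set G = False.
  then (G | ~N) forces N = False.
Set E = False.
  then (E | S | U) forces S = True.
  then (~S | ~W) forces W = False.
Set Q = False.
Set A = True.
All clauses satisfied.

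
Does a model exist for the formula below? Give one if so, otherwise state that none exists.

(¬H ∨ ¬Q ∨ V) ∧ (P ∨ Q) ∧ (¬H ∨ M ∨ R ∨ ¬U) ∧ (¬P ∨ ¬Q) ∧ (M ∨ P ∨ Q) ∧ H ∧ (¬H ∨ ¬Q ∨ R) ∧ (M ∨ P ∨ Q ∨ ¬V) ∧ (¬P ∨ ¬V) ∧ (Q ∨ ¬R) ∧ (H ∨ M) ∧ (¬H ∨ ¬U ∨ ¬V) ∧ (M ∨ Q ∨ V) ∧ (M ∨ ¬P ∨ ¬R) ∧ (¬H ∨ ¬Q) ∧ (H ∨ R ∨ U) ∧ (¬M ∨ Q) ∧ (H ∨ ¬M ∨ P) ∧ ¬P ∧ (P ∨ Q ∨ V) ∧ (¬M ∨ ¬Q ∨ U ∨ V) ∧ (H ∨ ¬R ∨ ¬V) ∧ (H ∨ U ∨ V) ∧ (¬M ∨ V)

Unsatisfiable — no assignment works.

Case P = True:
  Clause (¬P) is falsified — contradiction.
Case P = False:
  (P ∨ Q) forces Q = True.
  (H) forces H = True.
  Clause (¬H ∨ ¬Q) is falsified — contradiction.
Both cases fail, so the formula is unsatisfiable.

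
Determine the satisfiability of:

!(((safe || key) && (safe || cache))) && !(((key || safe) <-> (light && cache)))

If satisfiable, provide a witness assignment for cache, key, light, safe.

cache: False, key: True, light: True, safe: False

  !(((safe || key) && (safe || cache))) = True
    (safe || key) && (safe || cache) = False
      safe || key = True
      safe || cache = False
  !(((key || safe) <-> (light && cache))) = True
    (key || safe) <-> (light && cache) = False
      key || safe = True
      light && cache = False
Both conjuncts True, so the formula holds.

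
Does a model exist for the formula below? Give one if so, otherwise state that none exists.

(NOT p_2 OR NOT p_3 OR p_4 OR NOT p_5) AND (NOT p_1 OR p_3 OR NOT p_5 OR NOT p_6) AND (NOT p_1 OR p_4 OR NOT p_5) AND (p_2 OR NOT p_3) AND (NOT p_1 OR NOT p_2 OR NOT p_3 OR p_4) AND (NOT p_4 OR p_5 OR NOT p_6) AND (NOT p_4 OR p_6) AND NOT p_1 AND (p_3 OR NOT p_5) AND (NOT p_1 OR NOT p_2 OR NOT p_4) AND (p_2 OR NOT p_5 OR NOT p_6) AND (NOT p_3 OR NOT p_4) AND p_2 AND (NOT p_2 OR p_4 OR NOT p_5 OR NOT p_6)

Unit clause (NOT p_1) forces p_1 = False.
Unit clause (p_2) forces p_2 = True.
Set p_3 = True.
  then (NOT p_3 OR NOT p_4) forces p_4 = False.
  then (NOT p_2 OR NOT p_3 OR p_4 OR NOT p_5) forces p_5 = False.
Set p_6 = True.
All clauses satisfied.

p_1 = False; p_2 = True; p_3 = True; p_4 = False; p_5 = False; p_6 = True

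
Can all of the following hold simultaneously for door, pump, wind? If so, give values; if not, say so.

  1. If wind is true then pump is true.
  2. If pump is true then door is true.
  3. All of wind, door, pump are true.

door=T, pump=T, wind=T

  (1) wind=T ⇒ pump: T ✓
  (2) pump=T ⇒ door: T ✓
  (3) {wind, door, pump}: all 3 true ✓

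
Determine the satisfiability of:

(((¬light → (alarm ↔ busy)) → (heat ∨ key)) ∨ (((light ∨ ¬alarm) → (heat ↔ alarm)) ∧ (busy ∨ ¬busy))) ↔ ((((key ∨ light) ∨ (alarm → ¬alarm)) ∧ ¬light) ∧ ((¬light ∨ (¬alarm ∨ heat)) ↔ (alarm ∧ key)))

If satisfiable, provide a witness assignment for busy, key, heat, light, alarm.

busy: True; key: False; heat: False; light: True; alarm: True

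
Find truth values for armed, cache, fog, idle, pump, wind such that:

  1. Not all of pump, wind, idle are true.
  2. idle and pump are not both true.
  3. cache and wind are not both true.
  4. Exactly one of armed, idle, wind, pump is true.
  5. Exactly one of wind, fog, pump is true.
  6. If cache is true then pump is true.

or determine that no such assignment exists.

armed = True; cache = False; fog = True; idle = False; pump = False; wind = False

  (1) {pump, wind, idle}: 0/3 true — not all ✓
  (2) idle=F, pump=F — not both ✓
  (3) cache=F, wind=F — not both ✓
  (4) {armed, idle, wind, pump}: 1 true — exactly one ✓
  (5) {wind, fog, pump}: 1 true — exactly one ✓
  (6) cache=F ⇒ pump: vacuous ✓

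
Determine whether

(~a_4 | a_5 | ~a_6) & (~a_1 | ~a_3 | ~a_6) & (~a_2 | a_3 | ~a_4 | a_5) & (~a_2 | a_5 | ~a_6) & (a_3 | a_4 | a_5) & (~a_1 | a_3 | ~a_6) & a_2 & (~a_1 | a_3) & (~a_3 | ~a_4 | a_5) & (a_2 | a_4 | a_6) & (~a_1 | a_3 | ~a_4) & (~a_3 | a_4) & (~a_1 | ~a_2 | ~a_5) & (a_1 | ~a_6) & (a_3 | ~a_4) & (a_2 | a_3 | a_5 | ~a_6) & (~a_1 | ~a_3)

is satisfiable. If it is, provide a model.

Unit clause (a_2) forces a_2 = True.
Try a_1 = True:
  (~a_1 | a_3) forces a_3 = True.
  clause (~a_1 | ~a_3) is falsified — backtrack.
So a_1 = False.
  then (a_1 | ~a_6) forces a_6 = False.
Set a_3 = False.
  then (a_3 | ~a_4) forces a_4 = False.
  then (a_3 | a_4 | a_5) forces a_5 = True.
All clauses satisfied.

a_1=F; a_2=T; a_3=F; a_4=F; a_5=T; a_6=F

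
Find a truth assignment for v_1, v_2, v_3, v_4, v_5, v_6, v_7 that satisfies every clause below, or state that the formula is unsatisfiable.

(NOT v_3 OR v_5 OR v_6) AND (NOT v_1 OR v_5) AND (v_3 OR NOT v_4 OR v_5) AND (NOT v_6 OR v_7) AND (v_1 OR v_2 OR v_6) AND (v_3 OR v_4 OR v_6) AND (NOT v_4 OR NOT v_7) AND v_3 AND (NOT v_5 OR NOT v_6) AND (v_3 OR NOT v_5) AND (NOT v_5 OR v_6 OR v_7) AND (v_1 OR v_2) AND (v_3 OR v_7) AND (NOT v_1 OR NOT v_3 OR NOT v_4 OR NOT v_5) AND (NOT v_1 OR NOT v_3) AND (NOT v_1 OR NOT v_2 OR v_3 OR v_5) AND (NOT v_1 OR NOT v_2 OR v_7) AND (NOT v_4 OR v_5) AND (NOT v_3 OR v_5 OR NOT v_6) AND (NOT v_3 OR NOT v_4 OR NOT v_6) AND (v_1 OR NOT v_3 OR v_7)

Unit clause (v_3) forces v_3 = True.
In (NOT v_1 OR NOT v_3) only NOT v_1 is left, so v_1 = False.
In (v_1 OR NOT v_3 OR v_7) only v_7 is left, so v_7 = True.
In (NOT v_4 OR NOT v_7) only NOT v_4 is left, so v_4 = False.
In (v_1 OR v_2) only v_2 is left, so v_2 = True.
Try v_5 = False:
  (NOT v_3 OR v_5 OR v_6) forces v_6 = True.
  clause (NOT v_3 OR v_5 OR NOT v_6) is falsified — backtrack.
So v_5 = True.
  then (NOT v_5 OR NOT v_6) forces v_6 = False.
All clauses satisfied.

v_1=F, v_2=T, v_3=T, v_4=F, v_5=T, v_6=F, v_7=T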